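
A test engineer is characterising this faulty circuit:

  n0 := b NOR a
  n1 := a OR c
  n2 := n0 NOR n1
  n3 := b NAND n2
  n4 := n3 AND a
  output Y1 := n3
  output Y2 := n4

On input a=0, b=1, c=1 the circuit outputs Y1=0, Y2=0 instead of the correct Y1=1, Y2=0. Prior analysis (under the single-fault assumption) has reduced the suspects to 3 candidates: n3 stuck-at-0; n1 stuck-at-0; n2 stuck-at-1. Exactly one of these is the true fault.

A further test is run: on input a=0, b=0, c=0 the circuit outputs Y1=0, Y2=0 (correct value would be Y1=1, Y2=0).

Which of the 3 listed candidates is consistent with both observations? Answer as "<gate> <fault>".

Evaluate each candidate on input a=0, b=0, c=0:
  n3 stuck-at-0: n0=1, n1=0, n2=0, n3=0 [stuck-at-0], n4=0 → Y1=0, Y2=0 — matches
  n1 stuck-at-0: n0=1, n1=0 [stuck-at-0], n2=0, n3=1, n4=0 → Y1=1, Y2=0 — eliminated
  n2 stuck-at-1: n0=1, n1=0, n2=1 [stuck-at-1], n3=1, n4=0 → Y1=1, Y2=0 — eliminated
Only n3 stuck-at-0 reproduces the observed Y1=0, Y2=0.

n3 stuck-at-0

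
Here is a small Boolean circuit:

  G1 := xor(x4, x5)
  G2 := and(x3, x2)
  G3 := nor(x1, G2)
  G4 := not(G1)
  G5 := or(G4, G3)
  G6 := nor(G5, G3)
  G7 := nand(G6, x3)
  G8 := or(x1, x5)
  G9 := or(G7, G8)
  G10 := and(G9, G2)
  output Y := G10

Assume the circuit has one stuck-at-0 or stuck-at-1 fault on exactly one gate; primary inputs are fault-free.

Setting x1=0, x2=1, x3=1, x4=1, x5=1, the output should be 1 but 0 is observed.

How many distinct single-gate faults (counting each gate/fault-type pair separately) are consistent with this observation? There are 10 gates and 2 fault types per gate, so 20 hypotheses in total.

3

Fault-free: G1=0, G2=1, G3=0, G4=1, G5=1, G6=0, G7=1, G8=1, G9=1, G10=1 → 1. Observed 0.
  G1: none of the 2 fault types match ✗
  G2: stuck-at-0 ✓; others ✗
  G3: none of the 2 fault types match ✗
  G4: none of the 2 fault types match ✗
  G5: none of the 2 fault types match ✗
  G6: none of the 2 fault types match ✗
  G7: none of the 2 fault types match ✗
  G8: none of the 2 fault types match ✗
  G9: stuck-at-0 ✓; others ✗
  G10: stuck-at-0 ✓; others ✗
Consistent faults: {G2 stuck-at-0, G9 stuck-at-0, G10 stuck-at-0} — 3 in all.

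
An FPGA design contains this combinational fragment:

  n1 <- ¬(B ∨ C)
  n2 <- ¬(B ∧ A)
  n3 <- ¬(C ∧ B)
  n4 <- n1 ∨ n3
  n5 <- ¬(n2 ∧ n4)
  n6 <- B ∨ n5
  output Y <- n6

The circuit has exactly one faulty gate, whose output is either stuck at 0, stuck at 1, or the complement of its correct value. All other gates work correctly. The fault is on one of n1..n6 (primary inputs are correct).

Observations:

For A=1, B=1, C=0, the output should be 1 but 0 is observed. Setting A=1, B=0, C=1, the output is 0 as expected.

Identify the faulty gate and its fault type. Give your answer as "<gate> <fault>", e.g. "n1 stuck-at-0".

n6 stuck-at-0

Fault-free values for test 1 (A=1, B=1, C=0): n1=0, n2=0, n3=1, n4=1, n5=1, n6=1, giving Y=1. Observed 0.
Test 1: faults giving observed 0 are {n6 stuck-at-0, n6 inverted output}.
Test 2 (A=1, B=0, C=1): fault-free n1=0, n2=1, n3=1, n4=1, n5=0, n6=0 → 0; observed 0. Eliminates n6 inverted output.
Only n6 stuck-at-0 is consistent with every test.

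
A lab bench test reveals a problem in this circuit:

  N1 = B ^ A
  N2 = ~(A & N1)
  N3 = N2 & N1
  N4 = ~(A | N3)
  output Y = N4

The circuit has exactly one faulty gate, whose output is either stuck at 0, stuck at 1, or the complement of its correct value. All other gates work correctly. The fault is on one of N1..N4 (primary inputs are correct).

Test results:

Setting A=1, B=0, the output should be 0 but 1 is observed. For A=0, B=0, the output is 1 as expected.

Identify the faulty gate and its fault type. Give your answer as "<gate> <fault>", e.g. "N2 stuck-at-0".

Fault-free values for test 1 (A=1, B=0): N1=1, N2=0, N3=0, N4=0, giving Y=0. Observed 1.
Test 1: faults giving observed 1 are {N4 stuck-at-1, N4 inverted output}.
Test 2 (A=0, B=0): fault-free N1=0, N2=1, N3=0, N4=1 → 1; observed 1. Eliminates N4 inverted output.
Only N4 stuck-at-1 is consistent with every test.

N4 stuck-at-1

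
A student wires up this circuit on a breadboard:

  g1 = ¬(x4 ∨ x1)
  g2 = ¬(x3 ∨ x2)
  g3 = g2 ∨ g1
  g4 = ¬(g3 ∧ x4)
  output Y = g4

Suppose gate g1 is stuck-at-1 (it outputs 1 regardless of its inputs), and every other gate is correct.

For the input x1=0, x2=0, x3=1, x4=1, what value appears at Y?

Propagate with g1 forced: g1=1 [stuck-at-1], g2=0, g3=1, g4=0.
So Y = 0. (Without the fault it would be 1.)

0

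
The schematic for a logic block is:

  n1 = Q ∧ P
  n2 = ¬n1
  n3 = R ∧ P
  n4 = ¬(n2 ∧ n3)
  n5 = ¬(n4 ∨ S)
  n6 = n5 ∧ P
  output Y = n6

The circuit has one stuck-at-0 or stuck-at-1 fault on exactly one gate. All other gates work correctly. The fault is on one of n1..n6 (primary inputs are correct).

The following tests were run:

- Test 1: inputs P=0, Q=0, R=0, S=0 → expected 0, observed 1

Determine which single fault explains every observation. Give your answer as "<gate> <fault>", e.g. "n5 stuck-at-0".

n6 stuck-at-1

Fault-free values for test 1 (P=0, Q=0, R=0, S=0): n1=0, n2=1, n3=0, n4=1, n5=0, n6=0, giving Y=0. Observed 1.
Test 1: faults giving observed 1 are {n6 stuck-at-1}.
Only n6 stuck-at-1 is consistent with every test.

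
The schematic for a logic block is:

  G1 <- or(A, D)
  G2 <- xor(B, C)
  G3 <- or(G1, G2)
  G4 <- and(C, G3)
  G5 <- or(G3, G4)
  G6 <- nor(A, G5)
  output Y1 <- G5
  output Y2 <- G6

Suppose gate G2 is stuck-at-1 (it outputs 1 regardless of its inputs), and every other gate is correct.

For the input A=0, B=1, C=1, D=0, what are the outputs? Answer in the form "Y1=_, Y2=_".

Y1=1, Y2=0

Propagate with G2 forced: G1=0, G2=1 [stuck-at-1], G3=1, G4=1, G5=1, G6=0.
So the outputs are Y1=1, Y2=0. (Without the fault they would be Y1=0, Y2=1.)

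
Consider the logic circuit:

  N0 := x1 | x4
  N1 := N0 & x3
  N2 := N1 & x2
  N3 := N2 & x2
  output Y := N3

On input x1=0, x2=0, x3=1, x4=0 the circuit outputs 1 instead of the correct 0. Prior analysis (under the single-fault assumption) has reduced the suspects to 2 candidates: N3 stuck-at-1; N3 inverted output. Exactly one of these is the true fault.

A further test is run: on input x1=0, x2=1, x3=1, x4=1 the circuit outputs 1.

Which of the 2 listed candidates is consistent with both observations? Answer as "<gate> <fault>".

Evaluate each candidate on input x1=0, x2=1, x3=1, x4=1:
  N3 stuck-at-1: N0=1, N1=1, N2=1, N3=1 [stuck-at-1] → 1 — matches
  N3 inverted output: N0=1, N1=1, N2=1, N3=0 [inverted output] → 0 — eliminated
Only N3 stuck-at-1 reproduces the observed 1.

N3 stuck-at-1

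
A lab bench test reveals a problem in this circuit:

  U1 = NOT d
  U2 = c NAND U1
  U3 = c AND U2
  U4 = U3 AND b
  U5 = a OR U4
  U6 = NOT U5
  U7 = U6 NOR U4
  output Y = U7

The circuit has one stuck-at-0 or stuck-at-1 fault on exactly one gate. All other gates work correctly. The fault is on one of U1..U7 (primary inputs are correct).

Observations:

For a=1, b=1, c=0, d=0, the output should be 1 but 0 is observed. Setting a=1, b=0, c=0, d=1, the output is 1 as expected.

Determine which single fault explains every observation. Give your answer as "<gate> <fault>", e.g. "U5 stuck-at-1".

U3 stuck-at-1

Fault-free values for test 1 (a=1, b=1, c=0, d=0): U1=1, U2=1, U3=0, U4=0, U5=1, U6=0, U7=1, giving Y=1. Observed 0.
Test 1: faults giving observed 0 are {U3 stuck-at-1, U4 stuck-at-1, U5 stuck-at-0, U6 stuck-at-1, U7 stuck-at-0}.
Test 2 (a=1, b=0, c=0, d=1): fault-free U1=0, U2=1, U3=0, U4=0, U5=1, U6=0, U7=1 → 1; observed 1. Eliminates U4 stuck-at-1, U5 stuck-at-0, U6 stuck-at-1, U7 stuck-at-0.
Only U3 stuck-at-1 is consistent with every test.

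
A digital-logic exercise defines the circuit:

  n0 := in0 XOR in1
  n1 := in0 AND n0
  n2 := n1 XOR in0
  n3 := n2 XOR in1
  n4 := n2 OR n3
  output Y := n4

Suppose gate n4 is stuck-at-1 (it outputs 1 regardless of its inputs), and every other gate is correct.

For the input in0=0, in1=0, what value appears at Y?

Propagate with n4 forced: n0=0, n1=0, n2=0, n3=0, n4=1 [stuck-at-1].
So Y = 1. (Without the fault it would be 0.)

1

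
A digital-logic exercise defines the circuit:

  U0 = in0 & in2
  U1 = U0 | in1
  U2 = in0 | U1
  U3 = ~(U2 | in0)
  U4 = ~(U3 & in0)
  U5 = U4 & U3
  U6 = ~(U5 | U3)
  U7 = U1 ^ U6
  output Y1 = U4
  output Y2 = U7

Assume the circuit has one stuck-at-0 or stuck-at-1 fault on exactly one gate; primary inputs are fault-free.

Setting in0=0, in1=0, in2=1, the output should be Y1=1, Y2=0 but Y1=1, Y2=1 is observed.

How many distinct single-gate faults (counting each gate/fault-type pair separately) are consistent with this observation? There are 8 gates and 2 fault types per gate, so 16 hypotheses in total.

4

Fault-free: U0=0, U1=0, U2=0, U3=1, U4=1, U5=1, U6=0, U7=0 → Y1=1, Y2=0. Observed Y1=1, Y2=1.
  U0: none of the 2 fault types match ✗
  U1: none of the 2 fault types match ✗
  U2: stuck-at-1 ✓; others ✗
  U3: stuck-at-0 ✓; others ✗
  U4: none of the 2 fault types match ✗
  U5: none of the 2 fault types match ✗
  U6: stuck-at-1 ✓; others ✗
  U7: stuck-at-1 ✓; others ✗
Consistent faults: {U2 stuck-at-1, U3 stuck-at-0, U6 stuck-at-1, U7 stuck-at-1} — 4 in all.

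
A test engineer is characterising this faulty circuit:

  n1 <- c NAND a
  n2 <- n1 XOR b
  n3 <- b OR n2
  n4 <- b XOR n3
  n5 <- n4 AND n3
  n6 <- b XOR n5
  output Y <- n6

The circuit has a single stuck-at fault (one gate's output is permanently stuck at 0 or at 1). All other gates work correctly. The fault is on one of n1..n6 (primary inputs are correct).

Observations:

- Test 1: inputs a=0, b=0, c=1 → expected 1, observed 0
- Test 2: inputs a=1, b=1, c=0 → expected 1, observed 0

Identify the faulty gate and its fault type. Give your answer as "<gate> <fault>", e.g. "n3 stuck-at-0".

n6 stuck-at-0

Fault-free values for test 1 (a=0, b=0, c=1): n1=1, n2=1, n3=1, n4=1, n5=1, n6=1, giving Y=1. Observed 0.
Test 1: faults giving observed 0 are {n1 stuck-at-0, n2 stuck-at-0, n3 stuck-at-0, n4 stuck-at-0, n5 stuck-at-0, n6 stuck-at-0}.
Test 2 (a=1, b=1, c=0): fault-free n1=1, n2=0, n3=1, n4=0, n5=0, n6=1 → 1; observed 0. Eliminates n1 stuck-at-0, n2 stuck-at-0, n3 stuck-at-0, n4 stuck-at-0, n5 stuck-at-0.
Only n6 stuck-at-0 is consistent with every test.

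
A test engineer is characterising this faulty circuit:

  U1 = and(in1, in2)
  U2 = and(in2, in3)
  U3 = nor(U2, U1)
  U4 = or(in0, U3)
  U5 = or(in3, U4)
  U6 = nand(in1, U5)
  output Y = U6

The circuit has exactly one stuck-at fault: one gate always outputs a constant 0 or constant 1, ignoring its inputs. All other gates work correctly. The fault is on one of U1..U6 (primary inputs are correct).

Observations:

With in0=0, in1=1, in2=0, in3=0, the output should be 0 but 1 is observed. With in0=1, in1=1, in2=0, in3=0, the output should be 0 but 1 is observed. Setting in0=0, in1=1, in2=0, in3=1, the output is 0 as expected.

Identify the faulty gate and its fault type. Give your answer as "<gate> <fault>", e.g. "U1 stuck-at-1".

Fault-free values for test 1 (in0=0, in1=1, in2=0, in3=0): U1=0, U2=0, U3=1, U4=1, U5=1, U6=0, giving Y=0. Observed 1.
Test 1: faults giving observed 1 are {U1 stuck-at-1, U2 stuck-at-1, U3 stuck-at-0, U4 stuck-at-0, U5 stuck-at-0, U6 stuck-at-1}.
Test 2 (in0=1, in1=1, in2=0, in3=0): fault-free U1=0, U2=0, U3=1, U4=1, U5=1, U6=0 → 0; observed 1. Eliminates U1 stuck-at-1, U2 stuck-at-1, U3 stuck-at-0.
Test 3 (in0=0, in1=1, in2=0, in3=1): fault-free U1=0, U2=0, U3=1, U4=1, U5=1, U6=0 → 0; observed 0. Eliminates U5 stuck-at-0, U6 stuck-at-1.
Only U4 stuck-at-0 is consistent with every test.

U4 stuck-at-0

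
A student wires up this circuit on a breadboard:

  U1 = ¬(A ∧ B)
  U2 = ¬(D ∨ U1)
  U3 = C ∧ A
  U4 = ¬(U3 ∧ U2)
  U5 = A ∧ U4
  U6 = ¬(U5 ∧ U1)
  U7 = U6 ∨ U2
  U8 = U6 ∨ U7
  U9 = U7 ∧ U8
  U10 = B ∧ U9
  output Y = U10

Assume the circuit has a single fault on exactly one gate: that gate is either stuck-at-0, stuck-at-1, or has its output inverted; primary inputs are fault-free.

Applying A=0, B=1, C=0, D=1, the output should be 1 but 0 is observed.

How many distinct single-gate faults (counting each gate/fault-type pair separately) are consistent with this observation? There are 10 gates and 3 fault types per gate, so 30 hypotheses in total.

12

Fault-free: U1=1, U2=0, U3=0, U4=1, U5=0, U6=1, U7=1, U8=1, U9=1, U10=1 → 1. Observed 0.
  U1: none of the 3 fault types match ✗
  U2: none of the 3 fault types match ✗
  U3: none of the 3 fault types match ✗
  U4: none of the 3 fault types match ✗
  U5: stuck-at-1, inverted output ✓; others ✗
  U6: stuck-at-0, inverted output ✓; others ✗
  U7: stuck-at-0, inverted output ✓; others ✗
  U8: stuck-at-0, inverted output ✓; others ✗
  U9: stuck-at-0, inverted output ✓; others ✗
  U10: stuck-at-0, inverted output ✓; others ✗
Consistent faults: {U5 stuck-at-1, U5 inverted output, U6 stuck-at-0, U6 inverted output, U7 stuck-at-0, U7 inverted output, U8 stuck-at-0, U8 inverted output, U9 stuck-at-0, U9 inverted output, U10 stuck-at-0, U10 inverted output} — 12 in all.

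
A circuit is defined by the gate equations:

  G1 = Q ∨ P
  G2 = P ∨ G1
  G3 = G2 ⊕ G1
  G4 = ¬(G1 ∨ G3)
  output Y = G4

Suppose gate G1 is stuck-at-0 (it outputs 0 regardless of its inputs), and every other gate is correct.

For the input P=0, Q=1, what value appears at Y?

Propagate with G1 forced: G1=0 [stuck-at-0], G2=0, G3=0, G4=1.
So Y = 1. (Without the fault it would be 0.)

1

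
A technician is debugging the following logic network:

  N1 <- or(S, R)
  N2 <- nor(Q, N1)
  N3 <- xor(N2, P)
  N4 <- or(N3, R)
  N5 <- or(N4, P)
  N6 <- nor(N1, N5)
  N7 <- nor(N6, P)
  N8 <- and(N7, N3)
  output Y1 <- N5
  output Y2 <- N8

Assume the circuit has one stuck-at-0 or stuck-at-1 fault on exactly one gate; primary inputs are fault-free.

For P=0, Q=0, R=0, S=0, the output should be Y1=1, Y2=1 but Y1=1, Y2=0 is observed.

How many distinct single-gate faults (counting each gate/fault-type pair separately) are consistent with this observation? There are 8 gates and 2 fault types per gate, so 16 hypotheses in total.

Fault-free: N1=0, N2=1, N3=1, N4=1, N5=1, N6=0, N7=1, N8=1 → Y1=1, Y2=1. Observed Y1=1, Y2=0.
  N1: none of the 2 fault types match ✗
  N2: none of the 2 fault types match ✗
  N3: none of the 2 fault types match ✗
  N4: none of the 2 fault types match ✗
  N5: none of the 2 fault types match ✗
  N6: stuck-at-1 ✓; others ✗
  N7: stuck-at-0 ✓; others ✗
  N8: stuck-at-0 ✓; others ✗
Consistent faults: {N6 stuck-at-1, N7 stuck-at-0, N8 stuck-at-0} — 3 in all.

3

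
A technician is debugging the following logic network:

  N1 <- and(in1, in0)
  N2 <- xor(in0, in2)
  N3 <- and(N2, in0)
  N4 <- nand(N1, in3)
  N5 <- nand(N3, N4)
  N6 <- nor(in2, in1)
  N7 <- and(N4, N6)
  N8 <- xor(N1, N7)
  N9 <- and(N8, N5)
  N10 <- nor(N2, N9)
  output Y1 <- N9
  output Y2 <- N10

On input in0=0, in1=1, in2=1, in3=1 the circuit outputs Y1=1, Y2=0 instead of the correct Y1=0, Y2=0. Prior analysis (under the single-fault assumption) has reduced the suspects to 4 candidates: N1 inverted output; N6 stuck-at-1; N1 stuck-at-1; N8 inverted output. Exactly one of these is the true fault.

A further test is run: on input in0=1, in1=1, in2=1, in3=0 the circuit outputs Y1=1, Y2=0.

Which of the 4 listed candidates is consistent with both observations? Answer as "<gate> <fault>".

N1 stuck-at-1

Evaluate each candidate on input in0=1, in1=1, in2=1, in3=0:
  N1 inverted output: N1=0 [inverted output], N2=0, N3=0, N4=1, N5=1, N6=0, N7=0, N8=0, N9=0, N10=1 → Y1=0, Y2=1 — eliminated
  N6 stuck-at-1: N1=1, N2=0, N3=0, N4=1, N5=1, N6=1 [stuck-at-1], N7=1, N8=0, N9=0, N10=1 → Y1=0, Y2=1 — eliminated
  N1 stuck-at-1: N1=1 [stuck-at-1], N2=0, N3=0, N4=1, N5=1, N6=0, N7=0, N8=1, N9=1, N10=0 → Y1=1, Y2=0 — matches
  N8 inverted output: N1=1, N2=0, N3=0, N4=1, N5=1, N6=0, N7=0, N8=0 [inverted output], N9=0, N10=1 → Y1=0, Y2=1 — eliminated
Only N1 stuck-at-1 reproduces the observed Y1=1, Y2=0.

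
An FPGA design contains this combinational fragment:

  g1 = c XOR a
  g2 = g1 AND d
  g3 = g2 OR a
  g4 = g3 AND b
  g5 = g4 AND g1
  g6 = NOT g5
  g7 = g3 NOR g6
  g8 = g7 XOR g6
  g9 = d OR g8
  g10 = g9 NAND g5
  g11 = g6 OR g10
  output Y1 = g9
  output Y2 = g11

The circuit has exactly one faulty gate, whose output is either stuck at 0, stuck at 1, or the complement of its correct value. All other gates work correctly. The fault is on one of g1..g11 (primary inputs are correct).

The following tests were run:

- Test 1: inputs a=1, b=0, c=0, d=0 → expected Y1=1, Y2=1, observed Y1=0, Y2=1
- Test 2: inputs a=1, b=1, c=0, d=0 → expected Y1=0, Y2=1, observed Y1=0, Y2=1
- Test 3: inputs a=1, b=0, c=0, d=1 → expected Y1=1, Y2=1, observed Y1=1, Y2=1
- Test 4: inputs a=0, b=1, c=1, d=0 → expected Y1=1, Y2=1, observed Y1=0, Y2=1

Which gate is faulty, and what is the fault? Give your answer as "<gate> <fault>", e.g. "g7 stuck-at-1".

Fault-free values for test 1 (a=1, b=0, c=0, d=0): g1=1, g2=0, g3=1, g4=0, g5=0, g6=1, g7=0, g8=1, g9=1, g10=1, g11=1, giving Y1=1, Y2=1. Observed Y1=0, Y2=1.
Test 1: faults giving observed Y1=0, Y2=1 are {g4 stuck-at-1, g4 inverted output, g5 stuck-at-1, g5 inverted output, g6 stuck-at-0, g6 inverted output, g7 stuck-at-1, g7 inverted output, g8 stuck-at-0, g8 inverted output, g9 stuck-at-0, g9 inverted output}.
Test 2 (a=1, b=1, c=0, d=0): fault-free g1=1, g2=0, g3=1, g4=1, g5=1, g6=0, g7=0, g8=0, g9=0, g10=1, g11=1 → Y1=0, Y2=1; observed Y1=0, Y2=1. Eliminates g4 inverted output, g5 inverted output, g6 inverted output, g7 stuck-at-1, g7 inverted output, g8 inverted output, g9 inverted output.
Test 3 (a=1, b=0, c=0, d=1): fault-free g1=1, g2=1, g3=1, g4=0, g5=0, g6=1, g7=0, g8=1, g9=1, g10=1, g11=1 → Y1=1, Y2=1; observed Y1=1, Y2=1. Eliminates g4 stuck-at-1, g5 stuck-at-1, g9 stuck-at-0.
Test 4 (a=0, b=1, c=1, d=0): fault-free g1=1, g2=0, g3=0, g4=0, g5=0, g6=1, g7=0, g8=1, g9=1, g10=1, g11=1 → Y1=1, Y2=1; observed Y1=0, Y2=1. Eliminates g6 stuck-at-0.
Only g8 stuck-at-0 is consistent with every test.

g8 stuck-at-0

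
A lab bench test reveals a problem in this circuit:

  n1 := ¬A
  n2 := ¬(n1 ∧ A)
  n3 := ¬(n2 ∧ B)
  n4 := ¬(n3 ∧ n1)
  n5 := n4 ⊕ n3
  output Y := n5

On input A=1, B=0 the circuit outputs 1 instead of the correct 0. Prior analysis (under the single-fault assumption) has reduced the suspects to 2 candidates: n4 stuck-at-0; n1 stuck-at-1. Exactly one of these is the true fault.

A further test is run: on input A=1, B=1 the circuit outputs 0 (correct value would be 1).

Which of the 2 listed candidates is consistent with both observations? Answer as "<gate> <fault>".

Evaluate each candidate on input A=1, B=1:
  n4 stuck-at-0: n1=0, n2=1, n3=0, n4=0 [stuck-at-0], n5=0 → 0 — matches
  n1 stuck-at-1: n1=1 [stuck-at-1], n2=0, n3=1, n4=0, n5=1 → 1 — eliminated
Only n4 stuck-at-0 reproduces the observed 0.

n4 stuck-at-0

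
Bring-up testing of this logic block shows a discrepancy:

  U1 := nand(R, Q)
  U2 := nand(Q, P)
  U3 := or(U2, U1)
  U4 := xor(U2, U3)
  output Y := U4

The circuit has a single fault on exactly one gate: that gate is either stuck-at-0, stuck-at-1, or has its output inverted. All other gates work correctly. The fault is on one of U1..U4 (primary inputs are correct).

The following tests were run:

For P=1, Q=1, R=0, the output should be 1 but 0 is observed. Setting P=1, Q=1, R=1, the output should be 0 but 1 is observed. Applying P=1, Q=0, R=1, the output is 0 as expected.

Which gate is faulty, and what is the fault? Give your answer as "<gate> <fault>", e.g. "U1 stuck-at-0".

U1 inverted output

Fault-free values for test 1 (P=1, Q=1, R=0): U1=1, U2=0, U3=1, U4=1, giving Y=1. Observed 0.
Test 1: faults giving observed 0 are {U1 stuck-at-0, U1 inverted output, U2 stuck-at-1, U2 inverted output, U3 stuck-at-0, U3 inverted output, U4 stuck-at-0, U4 inverted output}.
Test 2 (P=1, Q=1, R=1): fault-free U1=0, U2=0, U3=0, U4=0 → 0; observed 1. Eliminates U1 stuck-at-0, U2 stuck-at-1, U2 inverted output, U3 stuck-at-0, U4 stuck-at-0.
Test 3 (P=1, Q=0, R=1): fault-free U1=1, U2=1, U3=1, U4=0 → 0; observed 0. Eliminates U3 inverted output, U4 inverted output.
Only U1 inverted output is consistent with every test.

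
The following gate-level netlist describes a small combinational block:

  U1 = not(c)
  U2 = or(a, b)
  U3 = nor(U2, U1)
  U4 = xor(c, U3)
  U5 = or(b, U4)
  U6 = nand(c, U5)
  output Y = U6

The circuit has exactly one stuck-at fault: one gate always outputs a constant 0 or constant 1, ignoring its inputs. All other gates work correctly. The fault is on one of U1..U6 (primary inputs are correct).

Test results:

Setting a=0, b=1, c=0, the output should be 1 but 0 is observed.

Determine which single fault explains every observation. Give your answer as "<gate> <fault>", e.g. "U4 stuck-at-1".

Fault-free values for test 1 (a=0, b=1, c=0): U1=1, U2=1, U3=0, U4=0, U5=1, U6=1, giving Y=1. Observed 0.
Test 1: faults giving observed 0 are {U6 stuck-at-0}.
Only U6 stuck-at-0 is consistent with every test.

U6 stuck-at-0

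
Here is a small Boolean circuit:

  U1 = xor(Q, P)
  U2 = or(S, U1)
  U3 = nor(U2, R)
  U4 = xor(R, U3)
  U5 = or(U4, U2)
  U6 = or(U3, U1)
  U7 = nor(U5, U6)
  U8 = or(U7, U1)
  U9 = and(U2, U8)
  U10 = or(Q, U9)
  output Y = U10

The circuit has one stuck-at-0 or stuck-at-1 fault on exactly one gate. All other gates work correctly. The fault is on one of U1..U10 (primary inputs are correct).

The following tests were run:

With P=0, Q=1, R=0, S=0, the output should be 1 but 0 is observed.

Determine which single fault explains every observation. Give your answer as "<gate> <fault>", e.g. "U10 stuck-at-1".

U10 stuck-at-0

Fault-free values for test 1 (P=0, Q=1, R=0, S=0): U1=1, U2=1, U3=0, U4=0, U5=1, U6=1, U7=0, U8=1, U9=1, U10=1, giving Y=1. Observed 0.
Test 1: faults giving observed 0 are {U10 stuck-at-0}.
Only U10 stuck-at-0 is consistent with every test.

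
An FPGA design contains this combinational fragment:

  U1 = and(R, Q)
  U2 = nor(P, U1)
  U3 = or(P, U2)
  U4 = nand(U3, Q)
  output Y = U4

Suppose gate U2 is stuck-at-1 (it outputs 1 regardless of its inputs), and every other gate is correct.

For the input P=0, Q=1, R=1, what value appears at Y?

0

Propagate with U2 forced: U1=1, U2=1 [stuck-at-1], U3=1, U4=0.
So Y = 0. (Without the fault it would be 1.)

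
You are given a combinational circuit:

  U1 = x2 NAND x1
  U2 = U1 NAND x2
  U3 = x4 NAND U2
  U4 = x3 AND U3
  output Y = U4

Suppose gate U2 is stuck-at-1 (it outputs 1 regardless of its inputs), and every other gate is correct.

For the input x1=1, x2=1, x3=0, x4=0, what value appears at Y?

0

Propagate with U2 forced: U1=0, U2=1 [stuck-at-1], U3=1, U4=0.
So Y = 0. (Same as the fault-free value — the fault is masked on this input.)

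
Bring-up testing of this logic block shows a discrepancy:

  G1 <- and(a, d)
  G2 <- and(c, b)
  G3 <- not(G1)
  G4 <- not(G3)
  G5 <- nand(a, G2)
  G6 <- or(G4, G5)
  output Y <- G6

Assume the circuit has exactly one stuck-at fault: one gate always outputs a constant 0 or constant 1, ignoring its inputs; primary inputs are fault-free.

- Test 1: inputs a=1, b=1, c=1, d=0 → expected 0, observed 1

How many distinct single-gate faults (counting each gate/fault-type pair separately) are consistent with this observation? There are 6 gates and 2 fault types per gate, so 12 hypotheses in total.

6

Fault-free: G1=0, G2=1, G3=1, G4=0, G5=0, G6=0 → 0. Observed 1.
  G1 stuck-at-0: output 0 ✗
  G1 stuck-at-1: output 1 ✓
  G2 stuck-at-0: output 1 ✓
  G2 stuck-at-1: output 0 ✗
  G3 stuck-at-0: output 1 ✓
  G3 stuck-at-1: output 0 ✗
  G4 stuck-at-0: output 0 ✗
  G4 stuck-at-1: output 1 ✓
  G5 stuck-at-0: output 0 ✗
  G5 stuck-at-1: output 1 ✓
  G6 stuck-at-0: output 0 ✗
  G6 stuck-at-1: output 1 ✓
Consistent faults: {G1 stuck-at-1, G2 stuck-at-0, G3 stuck-at-0, G4 stuck-at-1, G5 stuck-at-1, G6 stuck-at-1} — 6 in all.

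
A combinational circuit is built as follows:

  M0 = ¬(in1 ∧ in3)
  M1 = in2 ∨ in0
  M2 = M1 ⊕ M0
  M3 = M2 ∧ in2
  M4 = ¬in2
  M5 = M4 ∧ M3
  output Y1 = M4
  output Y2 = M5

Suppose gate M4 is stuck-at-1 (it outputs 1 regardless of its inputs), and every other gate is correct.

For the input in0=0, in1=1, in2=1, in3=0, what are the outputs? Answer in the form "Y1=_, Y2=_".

Y1=1, Y2=0

Propagate with M4 forced: M0=1, M1=1, M2=0, M3=0, M4=1 [stuck-at-1], M5=0.
So the outputs are Y1=1, Y2=0. (Without the fault they would be Y1=0, Y2=0.)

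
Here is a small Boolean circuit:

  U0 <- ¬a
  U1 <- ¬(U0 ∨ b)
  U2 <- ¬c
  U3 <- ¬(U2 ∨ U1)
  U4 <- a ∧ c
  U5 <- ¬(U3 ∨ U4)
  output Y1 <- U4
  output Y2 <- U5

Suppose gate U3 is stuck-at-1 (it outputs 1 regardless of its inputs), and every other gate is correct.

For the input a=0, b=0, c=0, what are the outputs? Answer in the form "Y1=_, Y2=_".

Y1=0, Y2=0

Propagate with U3 forced: U0=1, U1=0, U2=1, U3=1 [stuck-at-1], U4=0, U5=0.
So the outputs are Y1=0, Y2=0. (Without the fault they would be Y1=0, Y2=1.)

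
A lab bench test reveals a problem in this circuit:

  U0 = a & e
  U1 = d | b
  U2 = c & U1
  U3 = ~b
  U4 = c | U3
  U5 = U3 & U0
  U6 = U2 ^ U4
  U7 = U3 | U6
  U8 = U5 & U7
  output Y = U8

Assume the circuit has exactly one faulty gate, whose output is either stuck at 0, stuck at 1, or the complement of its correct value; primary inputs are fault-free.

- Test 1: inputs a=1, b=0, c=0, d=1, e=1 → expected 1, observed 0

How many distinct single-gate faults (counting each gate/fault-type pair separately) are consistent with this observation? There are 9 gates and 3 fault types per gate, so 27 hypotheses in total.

Fault-free: U0=1, U1=1, U2=0, U3=1, U4=1, U5=1, U6=1, U7=1, U8=1 → 1. Observed 0.
  U0: stuck-at-0, inverted output ✓; others ✗
  U1: none of the 3 fault types match ✗
  U2: none of the 3 fault types match ✗
  U3: stuck-at-0, inverted output ✓; others ✗
  U4: none of the 3 fault types match ✗
  U5: stuck-at-0, inverted output ✓; others ✗
  U6: none of the 3 fault types match ✗
  U7: stuck-at-0, inverted output ✓; others ✗
  U8: stuck-at-0, inverted output ✓; others ✗
Consistent faults: {U0 stuck-at-0, U0 inverted output, U3 stuck-at-0, U3 inverted output, U5 stuck-at-0, U5 inverted output, U7 stuck-at-0, U7 inverted output, U8 stuck-at-0, U8 inverted output} — 10 in all.

10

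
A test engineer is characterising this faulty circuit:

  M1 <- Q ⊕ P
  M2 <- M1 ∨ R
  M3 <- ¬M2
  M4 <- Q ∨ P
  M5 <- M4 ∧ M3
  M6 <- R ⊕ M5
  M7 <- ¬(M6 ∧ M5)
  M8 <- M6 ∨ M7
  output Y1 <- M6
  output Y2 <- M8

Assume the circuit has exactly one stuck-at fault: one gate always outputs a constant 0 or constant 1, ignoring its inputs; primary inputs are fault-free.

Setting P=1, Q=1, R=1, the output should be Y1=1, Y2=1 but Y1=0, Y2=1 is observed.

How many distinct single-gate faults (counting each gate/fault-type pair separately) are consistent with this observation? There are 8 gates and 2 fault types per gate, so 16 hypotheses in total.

Fault-free: M1=0, M2=1, M3=0, M4=1, M5=0, M6=1, M7=1, M8=1 → Y1=1, Y2=1. Observed Y1=0, Y2=1.
  M1: none of the 2 fault types match ✗
  M2: stuck-at-0 ✓; others ✗
  M3: stuck-at-1 ✓; others ✗
  M4: none of the 2 fault types match ✗
  M5: stuck-at-1 ✓; others ✗
  M6: stuck-at-0 ✓; others ✗
  M7: none of the 2 fault types match ✗
  M8: none of the 2 fault types match ✗
Consistent faults: {M2 stuck-at-0, M3 stuck-at-1, M5 stuck-at-1, M6 stuck-at-0} — 4 in all.

4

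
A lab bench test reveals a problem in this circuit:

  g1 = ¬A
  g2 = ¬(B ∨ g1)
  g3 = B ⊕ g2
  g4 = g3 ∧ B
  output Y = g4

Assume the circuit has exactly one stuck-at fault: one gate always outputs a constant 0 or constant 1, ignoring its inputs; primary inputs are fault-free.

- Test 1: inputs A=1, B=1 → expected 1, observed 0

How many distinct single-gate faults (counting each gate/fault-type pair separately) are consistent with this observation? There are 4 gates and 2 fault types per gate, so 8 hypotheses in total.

3

Fault-free: g1=0, g2=0, g3=1, g4=1 → 1. Observed 0.
  g1 stuck-at-0: output 1 ✗
  g1 stuck-at-1: output 1 ✗
  g2 stuck-at-0: output 1 ✗
  g2 stuck-at-1: output 0 ✓
  g3 stuck-at-0: output 0 ✓
  g3 stuck-at-1: output 1 ✗
  g4 stuck-at-0: output 0 ✓
  g4 stuck-at-1: output 1 ✗
Consistent faults: {g2 stuck-at-1, g3 stuck-at-0, g4 stuck-at-0} — 3 in all.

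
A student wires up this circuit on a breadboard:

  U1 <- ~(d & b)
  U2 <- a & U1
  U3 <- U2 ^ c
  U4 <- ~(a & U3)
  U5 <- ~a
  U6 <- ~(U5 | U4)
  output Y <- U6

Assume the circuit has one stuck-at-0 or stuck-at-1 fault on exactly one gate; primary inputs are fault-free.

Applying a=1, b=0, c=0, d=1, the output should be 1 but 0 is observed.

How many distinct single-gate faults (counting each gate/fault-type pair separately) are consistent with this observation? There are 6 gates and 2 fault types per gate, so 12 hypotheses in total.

6

Fault-free: U1=1, U2=1, U3=1, U4=0, U5=0, U6=1 → 1. Observed 0.
  U1 stuck-at-0: output 0 ✓
  U1 stuck-at-1: output 1 ✗
  U2 stuck-at-0: output 0 ✓
  U2 stuck-at-1: output 1 ✗
  U3 stuck-at-0: output 0 ✓
  U3 stuck-at-1: output 1 ✗
  U4 stuck-at-0: output 1 ✗
  U4 stuck-at-1: output 0 ✓
  U5 stuck-at-0: output 1 ✗
  U5 stuck-at-1: output 0 ✓
  U6 stuck-at-0: output 0 ✓
  U6 stuck-at-1: output 1 ✗
Consistent faults: {U1 stuck-at-0, U2 stuck-at-0, U3 stuck-at-0, U4 stuck-at-1, U5 stuck-at-1, U6 stuck-at-0} — 6 in all.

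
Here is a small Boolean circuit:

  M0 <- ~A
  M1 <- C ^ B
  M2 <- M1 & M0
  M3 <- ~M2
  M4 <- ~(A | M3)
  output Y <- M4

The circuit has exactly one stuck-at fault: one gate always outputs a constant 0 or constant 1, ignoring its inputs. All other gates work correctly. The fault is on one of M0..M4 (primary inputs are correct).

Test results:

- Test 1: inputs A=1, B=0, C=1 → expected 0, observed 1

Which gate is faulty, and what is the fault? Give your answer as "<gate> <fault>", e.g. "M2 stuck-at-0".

Fault-free values for test 1 (A=1, B=0, C=1): M0=0, M1=1, M2=0, M3=1, M4=0, giving Y=0. Observed 1.
Test 1: faults giving observed 1 are {M4 stuck-at-1}.
Only M4 stuck-at-1 is consistent with every test.

M4 stuck-at-1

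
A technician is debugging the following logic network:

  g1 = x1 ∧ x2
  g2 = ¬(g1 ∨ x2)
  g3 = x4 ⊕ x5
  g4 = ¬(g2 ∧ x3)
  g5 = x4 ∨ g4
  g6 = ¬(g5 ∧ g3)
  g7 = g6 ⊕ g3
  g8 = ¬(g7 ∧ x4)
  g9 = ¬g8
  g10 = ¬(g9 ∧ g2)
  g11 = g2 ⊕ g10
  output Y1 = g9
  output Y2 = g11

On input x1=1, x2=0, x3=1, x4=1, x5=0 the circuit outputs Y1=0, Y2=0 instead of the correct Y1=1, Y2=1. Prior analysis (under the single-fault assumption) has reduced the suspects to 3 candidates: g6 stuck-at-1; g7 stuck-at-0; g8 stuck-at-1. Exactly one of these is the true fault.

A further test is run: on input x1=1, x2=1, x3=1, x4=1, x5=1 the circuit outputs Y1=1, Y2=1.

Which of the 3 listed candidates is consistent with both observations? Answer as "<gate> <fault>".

Evaluate each candidate on input x1=1, x2=1, x3=1, x4=1, x5=1:
  g6 stuck-at-1: g1=1, g2=0, g3=0, g4=1, g5=1, g6=1 [stuck-at-1], g7=1, g8=0, g9=1, g10=1, g11=1 → Y1=1, Y2=1 — matches
  g7 stuck-at-0: g1=1, g2=0, g3=0, g4=1, g5=1, g6=1, g7=0 [stuck-at-0], g8=1, g9=0, g10=1, g11=1 → Y1=0, Y2=1 — eliminated
  g8 stuck-at-1: g1=1, g2=0, g3=0, g4=1, g5=1, g6=1, g7=1, g8=1 [stuck-at-1], g9=0, g10=1, g11=1 → Y1=0, Y2=1 — eliminated
Only g6 stuck-at-1 reproduces the observed Y1=1, Y2=1.

g6 stuck-at-1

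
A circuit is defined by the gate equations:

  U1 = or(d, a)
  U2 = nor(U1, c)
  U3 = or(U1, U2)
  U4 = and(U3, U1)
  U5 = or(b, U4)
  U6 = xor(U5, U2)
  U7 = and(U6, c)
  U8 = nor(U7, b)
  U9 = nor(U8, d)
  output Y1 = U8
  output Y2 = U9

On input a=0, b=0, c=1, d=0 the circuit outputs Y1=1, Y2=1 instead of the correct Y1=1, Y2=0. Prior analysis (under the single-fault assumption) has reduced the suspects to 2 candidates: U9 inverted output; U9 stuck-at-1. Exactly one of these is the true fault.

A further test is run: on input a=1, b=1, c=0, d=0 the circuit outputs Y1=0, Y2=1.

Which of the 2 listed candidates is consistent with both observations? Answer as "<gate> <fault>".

U9 stuck-at-1

Evaluate each candidate on input a=1, b=1, c=0, d=0:
  U9 inverted output: U1=1, U2=0, U3=1, U4=1, U5=1, U6=1, U7=0, U8=0, U9=0 [inverted output] → Y1=0, Y2=0 — eliminated
  U9 stuck-at-1: U1=1, U2=0, U3=1, U4=1, U5=1, U6=1, U7=0, U8=0, U9=1 [stuck-at-1] → Y1=0, Y2=1 — matches
Only U9 stuck-at-1 reproduces the observed Y1=0, Y2=1.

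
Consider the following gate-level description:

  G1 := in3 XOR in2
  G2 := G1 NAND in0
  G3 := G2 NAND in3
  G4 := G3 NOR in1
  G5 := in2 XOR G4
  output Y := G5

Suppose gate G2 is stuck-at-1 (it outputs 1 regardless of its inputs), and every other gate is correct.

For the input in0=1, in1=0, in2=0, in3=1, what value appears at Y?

1

Propagate with G2 forced: G1=1, G2=1 [stuck-at-1], G3=0, G4=1, G5=1.
So Y = 1. (Without the fault it would be 0.)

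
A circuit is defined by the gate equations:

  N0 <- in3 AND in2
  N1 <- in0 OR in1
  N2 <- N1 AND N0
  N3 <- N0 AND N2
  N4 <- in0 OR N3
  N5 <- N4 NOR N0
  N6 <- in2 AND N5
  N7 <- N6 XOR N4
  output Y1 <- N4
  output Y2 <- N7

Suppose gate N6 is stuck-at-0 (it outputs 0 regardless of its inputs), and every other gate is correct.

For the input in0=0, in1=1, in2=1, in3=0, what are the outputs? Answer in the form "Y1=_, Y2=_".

Propagate with N6 forced: N0=0, N1=1, N2=0, N3=0, N4=0, N5=1, N6=0 [stuck-at-0], N7=0.
So the outputs are Y1=0, Y2=0. (Without the fault they would be Y1=0, Y2=1.)

Y1=0, Y2=0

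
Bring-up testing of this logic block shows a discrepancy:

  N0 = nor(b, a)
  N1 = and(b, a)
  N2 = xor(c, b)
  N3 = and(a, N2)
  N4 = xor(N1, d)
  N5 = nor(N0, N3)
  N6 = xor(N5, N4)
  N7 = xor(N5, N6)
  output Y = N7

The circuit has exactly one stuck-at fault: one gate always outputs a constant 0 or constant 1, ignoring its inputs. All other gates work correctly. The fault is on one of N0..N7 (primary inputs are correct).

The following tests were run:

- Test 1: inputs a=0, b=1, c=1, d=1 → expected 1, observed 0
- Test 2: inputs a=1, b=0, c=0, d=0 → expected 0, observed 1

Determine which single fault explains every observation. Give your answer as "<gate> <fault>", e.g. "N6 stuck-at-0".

N1 stuck-at-1

Fault-free values for test 1 (a=0, b=1, c=1, d=1): N0=0, N1=0, N2=0, N3=0, N4=1, N5=1, N6=0, N7=1, giving Y=1. Observed 0.
Test 1: faults giving observed 0 are {N1 stuck-at-1, N4 stuck-at-0, N6 stuck-at-1, N7 stuck-at-0}.
Test 2 (a=1, b=0, c=0, d=0): fault-free N0=0, N1=0, N2=0, N3=0, N4=0, N5=1, N6=1, N7=0 → 0; observed 1. Eliminates N4 stuck-at-0, N6 stuck-at-1, N7 stuck-at-0.
Only N1 stuck-at-1 is consistent with every test.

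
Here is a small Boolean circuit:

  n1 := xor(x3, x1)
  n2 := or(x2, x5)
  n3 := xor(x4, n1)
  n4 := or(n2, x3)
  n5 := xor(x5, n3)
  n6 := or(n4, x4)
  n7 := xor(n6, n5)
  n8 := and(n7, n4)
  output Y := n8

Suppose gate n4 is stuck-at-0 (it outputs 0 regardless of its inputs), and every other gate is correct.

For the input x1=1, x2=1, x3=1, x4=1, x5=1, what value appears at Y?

0

Propagate with n4 forced: n1=0, n2=1, n3=1, n4=0 [stuck-at-0], n5=0, n6=1, n7=1, n8=0.
So Y = 0. (Without the fault it would be 1.)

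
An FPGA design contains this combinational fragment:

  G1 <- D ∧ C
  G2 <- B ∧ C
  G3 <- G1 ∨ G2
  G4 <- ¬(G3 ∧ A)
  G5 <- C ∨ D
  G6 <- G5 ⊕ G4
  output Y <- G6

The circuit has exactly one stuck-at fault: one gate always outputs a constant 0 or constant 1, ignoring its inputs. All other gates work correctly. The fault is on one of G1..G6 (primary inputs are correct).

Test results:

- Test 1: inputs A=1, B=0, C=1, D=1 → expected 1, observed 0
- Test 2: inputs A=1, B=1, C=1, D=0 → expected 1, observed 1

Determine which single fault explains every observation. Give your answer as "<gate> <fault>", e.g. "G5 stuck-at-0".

Fault-free values for test 1 (A=1, B=0, C=1, D=1): G1=1, G2=0, G3=1, G4=0, G5=1, G6=1, giving Y=1. Observed 0.
Test 1: faults giving observed 0 are {G1 stuck-at-0, G3 stuck-at-0, G4 stuck-at-1, G5 stuck-at-0, G6 stuck-at-0}.
Test 2 (A=1, B=1, C=1, D=0): fault-free G1=0, G2=1, G3=1, G4=0, G5=1, G6=1 → 1; observed 1. Eliminates G3 stuck-at-0, G4 stuck-at-1, G5 stuck-at-0, G6 stuck-at-0.
Only G1 stuck-at-0 is consistent with every test.

G1 stuck-at-0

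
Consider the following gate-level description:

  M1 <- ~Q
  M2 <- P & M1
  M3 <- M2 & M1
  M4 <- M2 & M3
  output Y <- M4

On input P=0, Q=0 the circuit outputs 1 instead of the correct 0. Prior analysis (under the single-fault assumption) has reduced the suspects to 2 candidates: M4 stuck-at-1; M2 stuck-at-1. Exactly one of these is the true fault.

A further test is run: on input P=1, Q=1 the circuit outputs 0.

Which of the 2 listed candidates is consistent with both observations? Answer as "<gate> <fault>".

M2 stuck-at-1

Evaluate each candidate on input P=1, Q=1:
  M4 stuck-at-1: M1=0, M2=0, M3=0, M4=1 [stuck-at-1] → 1 — eliminated
  M2 stuck-at-1: M1=0, M2=1 [stuck-at-1], M3=0, M4=0 → 0 — matches
Only M2 stuck-at-1 reproduces the observed 0.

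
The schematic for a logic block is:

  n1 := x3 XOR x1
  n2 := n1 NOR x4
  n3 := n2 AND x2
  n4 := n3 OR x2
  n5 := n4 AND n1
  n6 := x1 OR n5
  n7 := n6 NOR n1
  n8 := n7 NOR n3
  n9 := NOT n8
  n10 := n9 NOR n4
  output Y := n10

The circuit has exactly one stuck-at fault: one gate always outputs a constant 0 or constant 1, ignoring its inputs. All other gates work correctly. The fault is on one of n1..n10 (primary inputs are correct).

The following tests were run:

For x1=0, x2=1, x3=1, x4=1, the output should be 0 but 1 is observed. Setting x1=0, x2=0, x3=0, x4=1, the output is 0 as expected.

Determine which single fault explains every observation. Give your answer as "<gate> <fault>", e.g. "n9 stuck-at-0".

n4 stuck-at-0

Fault-free values for test 1 (x1=0, x2=1, x3=1, x4=1): n1=1, n2=0, n3=0, n4=1, n5=1, n6=1, n7=0, n8=1, n9=0, n10=0, giving Y=0. Observed 1.
Test 1: faults giving observed 1 are {n4 stuck-at-0, n10 stuck-at-1}.
Test 2 (x1=0, x2=0, x3=0, x4=1): fault-free n1=0, n2=0, n3=0, n4=0, n5=0, n6=0, n7=1, n8=0, n9=1, n10=0 → 0; observed 0. Eliminates n10 stuck-at-1.
Only n4 stuck-at-0 is consistent with every test.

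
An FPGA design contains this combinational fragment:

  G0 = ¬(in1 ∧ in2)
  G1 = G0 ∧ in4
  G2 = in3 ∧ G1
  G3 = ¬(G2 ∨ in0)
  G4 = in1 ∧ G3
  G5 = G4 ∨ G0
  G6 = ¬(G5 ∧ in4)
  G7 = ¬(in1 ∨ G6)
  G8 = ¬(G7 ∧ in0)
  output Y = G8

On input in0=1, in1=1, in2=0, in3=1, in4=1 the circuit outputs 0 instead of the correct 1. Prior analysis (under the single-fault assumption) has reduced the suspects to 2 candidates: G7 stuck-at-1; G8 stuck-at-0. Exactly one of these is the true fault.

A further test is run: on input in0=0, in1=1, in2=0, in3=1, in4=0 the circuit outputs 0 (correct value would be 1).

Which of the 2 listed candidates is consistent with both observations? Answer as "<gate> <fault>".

Evaluate each candidate on input in0=0, in1=1, in2=0, in3=1, in4=0:
  G7 stuck-at-1: G0=1, G1=0, G2=0, G3=1, G4=1, G5=1, G6=1, G7=1 [stuck-at-1], G8=1 → 1 — eliminated
  G8 stuck-at-0: G0=1, G1=0, G2=0, G3=1, G4=1, G5=1, G6=1, G7=0, G8=0 [stuck-at-0] → 0 — matches
Only G8 stuck-at-0 reproduces the observed 0.

G8 stuck-at-0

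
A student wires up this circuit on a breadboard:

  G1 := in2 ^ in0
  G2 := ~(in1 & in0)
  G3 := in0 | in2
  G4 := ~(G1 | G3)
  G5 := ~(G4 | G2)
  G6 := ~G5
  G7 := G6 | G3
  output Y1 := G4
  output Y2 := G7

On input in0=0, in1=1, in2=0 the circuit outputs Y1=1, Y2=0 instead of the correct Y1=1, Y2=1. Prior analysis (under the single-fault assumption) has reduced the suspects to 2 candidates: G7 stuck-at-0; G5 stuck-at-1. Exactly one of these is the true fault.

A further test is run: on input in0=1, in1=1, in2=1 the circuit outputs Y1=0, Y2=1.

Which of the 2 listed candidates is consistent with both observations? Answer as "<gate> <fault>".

G5 stuck-at-1

Evaluate each candidate on input in0=1, in1=1, in2=1:
  G7 stuck-at-0: G1=0, G2=0, G3=1, G4=0, G5=1, G6=0, G7=0 [stuck-at-0] → Y1=0, Y2=0 — eliminated
  G5 stuck-at-1: G1=0, G2=0, G3=1, G4=0, G5=1 [stuck-at-1], G6=0, G7=1 → Y1=0, Y2=1 — matches
Only G5 stuck-at-1 reproduces the observed Y1=0, Y2=1.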